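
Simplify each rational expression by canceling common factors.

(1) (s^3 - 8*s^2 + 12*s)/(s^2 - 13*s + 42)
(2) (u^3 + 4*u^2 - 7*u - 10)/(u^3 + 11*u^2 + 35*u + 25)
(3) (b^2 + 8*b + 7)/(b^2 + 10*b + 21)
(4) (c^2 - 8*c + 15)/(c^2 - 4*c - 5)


(1) = (s^2 - 2*s)/(s - 7)
(2) = (u - 2)/(u + 5)
(3) = (b + 1)/(b + 3)
(4) = (c - 3)/(c + 1)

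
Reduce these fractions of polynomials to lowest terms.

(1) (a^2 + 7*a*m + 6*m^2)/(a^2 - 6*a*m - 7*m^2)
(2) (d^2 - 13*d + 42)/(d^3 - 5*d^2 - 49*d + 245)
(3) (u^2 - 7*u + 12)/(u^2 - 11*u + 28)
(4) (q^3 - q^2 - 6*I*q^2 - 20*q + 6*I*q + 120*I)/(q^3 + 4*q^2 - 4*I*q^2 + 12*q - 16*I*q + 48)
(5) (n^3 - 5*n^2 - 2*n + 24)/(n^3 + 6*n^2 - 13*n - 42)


(1) = (a + 6*m)/(a - 7*m)
(2) = (d - 6)/(d^2 + 2*d - 35)
(3) = (u - 3)/(u - 7)
(4) = (q - 5)/(q + 2*I)
(5) = (n - 4)/(n + 7)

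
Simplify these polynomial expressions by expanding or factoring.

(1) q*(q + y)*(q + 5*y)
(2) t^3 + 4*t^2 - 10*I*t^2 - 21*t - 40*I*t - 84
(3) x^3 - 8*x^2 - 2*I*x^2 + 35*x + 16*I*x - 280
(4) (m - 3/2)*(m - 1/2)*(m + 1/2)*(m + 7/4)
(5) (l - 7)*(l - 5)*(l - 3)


(1) = q^3 + 6*q^2*y + 5*q*y^2
(2) = (t + 4)*(t - 7*I)*(t - 3*I)
(3) = (x - 8)*(x - 7*I)*(x + 5*I)
(4) = m^4 + m^3/4 - 23*m^2/8 - m/16 + 21/32
(5) = l^3 - 15*l^2 + 71*l - 105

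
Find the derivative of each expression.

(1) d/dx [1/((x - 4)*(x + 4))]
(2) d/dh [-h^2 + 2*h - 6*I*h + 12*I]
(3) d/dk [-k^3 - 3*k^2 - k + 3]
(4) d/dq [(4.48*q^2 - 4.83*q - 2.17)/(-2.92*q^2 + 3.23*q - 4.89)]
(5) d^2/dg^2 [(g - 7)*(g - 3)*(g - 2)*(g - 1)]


(1) = -2*x/(x^4 - 32*x^2 + 256)
(2) = -2*h + 2 - 6*I
(3) = -3*k^2 - 6*k - 1
(4) = (0.3668*q^2 - 56.4872*q + 30.6278)/(8.5264*q^4 - 18.8632*q^3 + 38.9905*q^2 - 31.5894*q + 23.9121)
(5) = 12*g^2 - 78*g + 106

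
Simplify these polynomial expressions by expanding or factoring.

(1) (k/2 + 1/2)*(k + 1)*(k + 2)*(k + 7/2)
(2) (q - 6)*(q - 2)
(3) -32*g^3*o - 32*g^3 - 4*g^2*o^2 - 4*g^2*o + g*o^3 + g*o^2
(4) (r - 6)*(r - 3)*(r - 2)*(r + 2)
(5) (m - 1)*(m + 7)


(1) = k^4/2 + 15*k^3/4 + 19*k^2/2 + 39*k/4 + 7/2
(2) = q^2 - 8*q + 12
(3) = (-8*g + o)*(4*g + o)*(g*o + g)
(4) = r^4 - 9*r^3 + 14*r^2 + 36*r - 72
(5) = m^2 + 6*m - 7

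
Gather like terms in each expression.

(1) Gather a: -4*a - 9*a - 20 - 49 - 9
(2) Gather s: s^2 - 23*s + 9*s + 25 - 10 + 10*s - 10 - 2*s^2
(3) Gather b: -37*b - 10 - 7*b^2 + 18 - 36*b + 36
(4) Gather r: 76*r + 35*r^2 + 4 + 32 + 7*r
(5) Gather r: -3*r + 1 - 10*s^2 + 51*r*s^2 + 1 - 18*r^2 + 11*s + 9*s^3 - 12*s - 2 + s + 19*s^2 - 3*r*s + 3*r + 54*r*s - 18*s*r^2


(1) = -13*a - 78
(2) = -s^2 - 4*s + 5
(3) = -7*b^2 - 73*b + 44
(4) = 35*r^2 + 83*r + 36
(5) = r^2*(-18*s - 18) + r*(51*s^2 + 51*s) + 9*s^3 + 9*s^2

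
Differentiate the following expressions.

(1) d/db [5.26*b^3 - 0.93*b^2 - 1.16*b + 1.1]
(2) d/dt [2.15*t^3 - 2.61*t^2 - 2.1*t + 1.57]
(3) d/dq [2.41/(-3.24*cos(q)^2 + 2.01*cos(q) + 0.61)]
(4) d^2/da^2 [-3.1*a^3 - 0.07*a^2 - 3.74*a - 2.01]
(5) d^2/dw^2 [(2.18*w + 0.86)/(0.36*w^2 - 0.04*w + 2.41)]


(1) = 15.78*b^2 - 1.86*b - 1.16
(2) = 6.45*t^2 - 5.22*t - 2.1
(3) = (4.8441 - 15.6168*cos(q))*sin(q)/(-3.24*cos(q)^2 + 2.01*cos(q) + 0.61)^2
(4) = -18.6*a - 0.14
(5) = ((0.72*w - 0.04)*(1.44*w - 0.08)*(2.18*w + 0.86) - (4.7088*w + 0.4448)*(0.36*w^2 - 0.04*w + 2.41))/(0.36*w^2 - 0.04*w + 2.41)^3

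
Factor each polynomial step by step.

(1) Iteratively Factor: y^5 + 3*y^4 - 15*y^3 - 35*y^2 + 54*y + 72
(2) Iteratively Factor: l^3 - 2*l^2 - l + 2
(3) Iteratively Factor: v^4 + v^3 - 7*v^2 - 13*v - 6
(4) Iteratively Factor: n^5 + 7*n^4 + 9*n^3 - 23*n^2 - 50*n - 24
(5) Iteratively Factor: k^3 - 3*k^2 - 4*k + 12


(1) = (y + 4)*(y^4 - y^3 - 11*y^2 + 9*y + 18) = (y + 1)*(y + 4)*(y^3 - 2*y^2 - 9*y + 18) = (y - 2)*(y + 1)*(y + 4)*(y^2 - 9) = (y - 2)*(y + 1)*(y + 3)*(y + 4)*(y - 3)
(2) = (l - 1)*(l^2 - l - 2) = (l - 2)*(l - 1)*(l + 1)
(3) = (v + 1)*(v^3 - 7*v - 6) = (v - 3)*(v + 1)*(v^2 + 3*v + 2) = (v - 3)*(v + 1)^2*(v + 2)
(4) = (n + 4)*(n^4 + 3*n^3 - 3*n^2 - 11*n - 6) = (n + 1)*(n + 4)*(n^3 + 2*n^2 - 5*n - 6) = (n - 2)*(n + 1)*(n + 4)*(n^2 + 4*n + 3) = (n - 2)*(n + 1)*(n + 3)*(n + 4)*(n + 1)
(5) = (k + 2)*(k^2 - 5*k + 6) = (k - 2)*(k + 2)*(k - 3)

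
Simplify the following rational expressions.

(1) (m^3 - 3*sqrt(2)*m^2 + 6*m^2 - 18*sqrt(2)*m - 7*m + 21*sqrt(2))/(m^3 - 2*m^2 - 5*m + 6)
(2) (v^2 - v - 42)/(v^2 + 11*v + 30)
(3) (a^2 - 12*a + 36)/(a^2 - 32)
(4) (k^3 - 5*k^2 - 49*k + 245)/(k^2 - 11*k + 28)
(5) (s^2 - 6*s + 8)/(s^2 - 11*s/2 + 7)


(1) = (m^2 + m*(7 - 3*sqrt(2)) - 21*sqrt(2))/(m^2 - m - 6)
(2) = (v - 7)/(v + 5)
(3) = (a^2 - 12*a + 36)/(a^2 - 32)
(4) = (k^2 + 2*k - 35)/(k - 4)
(5) = (2*s - 8)/(2*s - 7)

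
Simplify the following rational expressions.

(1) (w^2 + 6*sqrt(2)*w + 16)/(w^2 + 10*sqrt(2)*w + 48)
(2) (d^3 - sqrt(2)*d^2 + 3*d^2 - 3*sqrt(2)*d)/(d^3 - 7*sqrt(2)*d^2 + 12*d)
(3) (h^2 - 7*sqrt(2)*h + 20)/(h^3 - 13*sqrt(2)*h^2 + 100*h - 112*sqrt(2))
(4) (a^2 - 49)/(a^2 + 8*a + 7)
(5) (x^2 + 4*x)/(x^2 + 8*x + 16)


(1) = (w + 2*sqrt(2))/(w + 6*sqrt(2))
(2) = (d + 3)/(d - 6*sqrt(2))
(3) = (h - 5*sqrt(2))/(h^2 - 11*sqrt(2)*h + 56)
(4) = (a - 7)/(a + 1)
(5) = x/(x + 4)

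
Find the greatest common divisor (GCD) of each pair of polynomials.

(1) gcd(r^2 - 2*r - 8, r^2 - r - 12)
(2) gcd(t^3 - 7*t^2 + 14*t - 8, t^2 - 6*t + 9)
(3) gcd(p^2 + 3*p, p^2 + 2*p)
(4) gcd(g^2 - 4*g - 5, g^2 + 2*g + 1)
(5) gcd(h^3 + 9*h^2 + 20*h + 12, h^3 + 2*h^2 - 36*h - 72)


(1) = gcd((r - 4)*(r + 2), (r - 4)*(r + 3)) = r - 4
(2) = gcd((t - 4)*(t - 2)*(t - 1), (t - 3)^2) = 1
(3) = gcd(p*(p + 3), p*(p + 2)) = p
(4) = g + 1
(5) = gcd((h + 1)*(h + 2)*(h + 6), (h - 6)*(h + 2)*(h + 6)) = h^2 + 8*h + 12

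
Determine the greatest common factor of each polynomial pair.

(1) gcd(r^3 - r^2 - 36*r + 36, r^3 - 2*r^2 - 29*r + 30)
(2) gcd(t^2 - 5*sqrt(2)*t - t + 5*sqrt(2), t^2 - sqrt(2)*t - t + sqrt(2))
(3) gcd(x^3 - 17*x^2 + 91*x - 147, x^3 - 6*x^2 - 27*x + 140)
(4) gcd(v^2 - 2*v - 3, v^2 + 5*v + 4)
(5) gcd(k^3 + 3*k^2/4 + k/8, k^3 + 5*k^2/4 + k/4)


(1) = r^2 - 7*r + 6
(2) = gcd((t - 1)*(t - 5*sqrt(2)), (t - 1)*(t - sqrt(2))) = t - 1
(3) = gcd((x - 7)^2*(x - 3), (x - 7)*(x - 4)*(x + 5)) = x - 7
(4) = v + 1
(5) = gcd(k*(k + 1/4)*(k + 1/2), k*(k + 1/4)*(k + 1)) = k^2 + k/4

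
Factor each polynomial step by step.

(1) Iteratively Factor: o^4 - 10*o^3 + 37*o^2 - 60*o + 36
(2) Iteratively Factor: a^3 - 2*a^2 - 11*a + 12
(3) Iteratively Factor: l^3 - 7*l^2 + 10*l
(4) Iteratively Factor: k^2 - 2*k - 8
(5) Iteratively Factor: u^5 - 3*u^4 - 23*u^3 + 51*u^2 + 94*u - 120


(1) = (o - 2)*(o^3 - 8*o^2 + 21*o - 18) = (o - 3)*(o - 2)*(o^2 - 5*o + 6) = (o - 3)^2*(o - 2)*(o - 2)
(2) = (a + 3)*(a^2 - 5*a + 4) = (a - 1)*(a + 3)*(a - 4)
(3) = (l - 2)*(l^2 - 5*l) = l*(l - 2)*(l - 5)
(4) = (k - 4)*(k + 2)
(5) = (u + 2)*(u^4 - 5*u^3 - 13*u^2 + 77*u - 60) = (u - 3)*(u + 2)*(u^3 - 2*u^2 - 19*u + 20) = (u - 3)*(u - 1)*(u + 2)*(u^2 - u - 20) = (u - 5)*(u - 3)*(u - 1)*(u + 2)*(u + 4)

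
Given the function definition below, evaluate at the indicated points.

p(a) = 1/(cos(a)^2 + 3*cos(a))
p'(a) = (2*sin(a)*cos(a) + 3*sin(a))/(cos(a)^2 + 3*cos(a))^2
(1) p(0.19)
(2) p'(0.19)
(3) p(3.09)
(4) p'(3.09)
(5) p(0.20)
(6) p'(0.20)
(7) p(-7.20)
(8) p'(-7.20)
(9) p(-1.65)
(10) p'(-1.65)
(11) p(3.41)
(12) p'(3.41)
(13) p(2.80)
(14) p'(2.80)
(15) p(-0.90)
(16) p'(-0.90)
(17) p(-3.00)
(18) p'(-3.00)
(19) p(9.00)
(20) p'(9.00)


(1) = 0.26
(2) = 0.06
(3) = -0.50
(4) = 0.01
(5) = 0.26
(6) = 0.06
(7) = 0.46
(8) = -0.69
(9) = -4.33
(10) = -53.04
(11) = -0.51
(12) = -0.07
(13) = -0.52
(14) = 0.10
(15) = 0.44
(16) = -0.66
(17) = -0.50
(18) = -0.04
(19) = -0.53
(20) = 0.13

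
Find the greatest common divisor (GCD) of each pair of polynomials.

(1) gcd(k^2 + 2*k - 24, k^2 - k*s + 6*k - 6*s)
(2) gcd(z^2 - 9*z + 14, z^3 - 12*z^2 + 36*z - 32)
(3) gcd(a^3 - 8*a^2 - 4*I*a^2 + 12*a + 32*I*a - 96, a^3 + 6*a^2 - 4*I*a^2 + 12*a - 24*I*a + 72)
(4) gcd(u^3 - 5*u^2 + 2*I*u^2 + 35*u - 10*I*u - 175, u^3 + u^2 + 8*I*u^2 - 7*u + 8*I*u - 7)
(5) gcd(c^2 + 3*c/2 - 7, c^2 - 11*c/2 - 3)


(1) = gcd((k - 4)*(k + 6), (k + 6)*(k - s)) = k + 6
(2) = z - 2
(3) = a^2 - 4*I*a + 12
(4) = u + 7*I
(5) = 1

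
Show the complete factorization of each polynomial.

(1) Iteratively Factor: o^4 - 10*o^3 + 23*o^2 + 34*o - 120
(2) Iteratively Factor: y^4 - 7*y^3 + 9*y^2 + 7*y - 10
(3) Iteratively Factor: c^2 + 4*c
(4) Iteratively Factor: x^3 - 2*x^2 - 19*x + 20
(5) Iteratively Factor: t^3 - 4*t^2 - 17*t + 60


(1) = (o - 4)*(o^3 - 6*o^2 - o + 30) = (o - 4)*(o - 3)*(o^2 - 3*o - 10) = (o - 5)*(o - 4)*(o - 3)*(o + 2)
(2) = (y + 1)*(y^3 - 8*y^2 + 17*y - 10) = (y - 2)*(y + 1)*(y^2 - 6*y + 5) = (y - 5)*(y - 2)*(y + 1)*(y - 1)
(3) = (c)*(c + 4)
(4) = (x + 4)*(x^2 - 6*x + 5) = (x - 5)*(x + 4)*(x - 1)
(5) = (t - 5)*(t^2 + t - 12) = (t - 5)*(t - 3)*(t + 4)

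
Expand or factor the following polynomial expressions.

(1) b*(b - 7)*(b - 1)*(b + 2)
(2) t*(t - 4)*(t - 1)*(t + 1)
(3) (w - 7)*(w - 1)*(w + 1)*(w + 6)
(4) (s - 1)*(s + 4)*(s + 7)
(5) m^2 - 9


(1) = b^4 - 6*b^3 - 9*b^2 + 14*b
(2) = t^4 - 4*t^3 - t^2 + 4*t
(3) = w^4 - w^3 - 43*w^2 + w + 42
(4) = s^3 + 10*s^2 + 17*s - 28
(5) = (m - 3)*(m + 3)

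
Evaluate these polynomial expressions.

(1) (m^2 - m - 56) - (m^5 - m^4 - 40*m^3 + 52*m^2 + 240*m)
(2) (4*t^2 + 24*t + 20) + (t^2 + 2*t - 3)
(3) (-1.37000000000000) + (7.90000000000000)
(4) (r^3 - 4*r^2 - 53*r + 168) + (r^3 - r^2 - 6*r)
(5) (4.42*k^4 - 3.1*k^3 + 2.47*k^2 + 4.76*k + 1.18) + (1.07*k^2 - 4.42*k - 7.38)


(1) = -m^5 + m^4 + 40*m^3 - 51*m^2 - 241*m - 56
(2) = 5*t^2 + 26*t + 17
(3) = 6.53000000000000
(4) = 2*r^3 - 5*r^2 - 59*r + 168
(5) = 4.42*k^4 - 3.1*k^3 + 3.54*k^2 + 0.34*k - 6.2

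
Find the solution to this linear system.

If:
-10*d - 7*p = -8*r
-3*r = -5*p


Then:
d = 19*r/50
p = 3*r/5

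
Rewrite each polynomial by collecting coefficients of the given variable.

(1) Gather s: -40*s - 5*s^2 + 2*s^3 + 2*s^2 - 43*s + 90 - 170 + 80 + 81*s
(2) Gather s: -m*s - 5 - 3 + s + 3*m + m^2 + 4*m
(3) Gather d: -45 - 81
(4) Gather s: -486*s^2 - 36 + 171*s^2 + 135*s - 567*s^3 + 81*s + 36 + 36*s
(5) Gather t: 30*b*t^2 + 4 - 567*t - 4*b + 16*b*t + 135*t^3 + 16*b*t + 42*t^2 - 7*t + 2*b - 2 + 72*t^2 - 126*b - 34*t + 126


(1) = 2*s^3 - 3*s^2 - 2*s
(2) = m^2 + 7*m + s*(1 - m) - 8
(3) = -126
(4) = -567*s^3 - 315*s^2 + 252*s
(5) = -128*b + 135*t^3 + t^2*(30*b + 114) + t*(32*b - 608) + 128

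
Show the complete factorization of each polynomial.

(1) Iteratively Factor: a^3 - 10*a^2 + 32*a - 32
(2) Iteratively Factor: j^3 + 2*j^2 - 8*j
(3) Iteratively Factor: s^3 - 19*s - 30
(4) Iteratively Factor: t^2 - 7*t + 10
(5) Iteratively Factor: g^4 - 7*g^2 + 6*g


(1) = (a - 2)*(a^2 - 8*a + 16) = (a - 4)*(a - 2)*(a - 4)
(2) = (j)*(j^2 + 2*j - 8) = j*(j - 2)*(j + 4)
(3) = (s + 2)*(s^2 - 2*s - 15) = (s + 2)*(s + 3)*(s - 5)
(4) = (t - 5)*(t - 2)
(5) = (g - 2)*(g^3 + 2*g^2 - 3*g) = (g - 2)*(g + 3)*(g^2 - g) = (g - 2)*(g - 1)*(g + 3)*(g)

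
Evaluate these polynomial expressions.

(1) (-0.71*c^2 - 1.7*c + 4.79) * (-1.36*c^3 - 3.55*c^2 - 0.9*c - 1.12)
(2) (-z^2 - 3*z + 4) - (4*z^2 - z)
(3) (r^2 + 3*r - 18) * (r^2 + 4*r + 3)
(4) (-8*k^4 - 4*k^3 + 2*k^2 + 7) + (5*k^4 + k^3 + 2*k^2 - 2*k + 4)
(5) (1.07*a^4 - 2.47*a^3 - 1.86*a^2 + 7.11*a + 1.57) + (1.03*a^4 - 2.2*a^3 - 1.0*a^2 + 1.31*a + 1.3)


(1) = 0.9656*c^5 + 4.8325*c^4 + 0.1596*c^3 - 14.6793*c^2 - 2.407*c - 5.3648
(2) = -5*z^2 - 2*z + 4
(3) = r^4 + 7*r^3 - 3*r^2 - 63*r - 54
(4) = -3*k^4 - 3*k^3 + 4*k^2 - 2*k + 11
(5) = 2.1*a^4 - 4.67*a^3 - 2.86*a^2 + 8.42*a + 2.87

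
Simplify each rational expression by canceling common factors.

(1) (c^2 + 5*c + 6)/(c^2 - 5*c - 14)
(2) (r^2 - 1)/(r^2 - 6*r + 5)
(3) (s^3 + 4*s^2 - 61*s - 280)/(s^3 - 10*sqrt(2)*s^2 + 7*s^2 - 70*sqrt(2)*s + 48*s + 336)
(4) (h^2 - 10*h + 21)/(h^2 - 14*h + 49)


(1) = (c + 3)/(c - 7)
(2) = (r + 1)/(r - 5)
(3) = (s^2 - 3*s - 40)/(s^2 - 10*sqrt(2)*s + 48)
(4) = (h - 3)/(h - 7)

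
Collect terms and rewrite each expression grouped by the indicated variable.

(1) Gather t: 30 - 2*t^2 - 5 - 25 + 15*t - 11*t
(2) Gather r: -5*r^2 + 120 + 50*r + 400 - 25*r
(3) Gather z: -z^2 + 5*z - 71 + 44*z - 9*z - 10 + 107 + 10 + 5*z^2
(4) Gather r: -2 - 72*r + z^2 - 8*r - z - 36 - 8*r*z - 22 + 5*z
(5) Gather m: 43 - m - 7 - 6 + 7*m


(1) = -2*t^2 + 4*t
(2) = -5*r^2 + 25*r + 520
(3) = 4*z^2 + 40*z + 36
(4) = r*(-8*z - 80) + z^2 + 4*z - 60
(5) = 6*m + 30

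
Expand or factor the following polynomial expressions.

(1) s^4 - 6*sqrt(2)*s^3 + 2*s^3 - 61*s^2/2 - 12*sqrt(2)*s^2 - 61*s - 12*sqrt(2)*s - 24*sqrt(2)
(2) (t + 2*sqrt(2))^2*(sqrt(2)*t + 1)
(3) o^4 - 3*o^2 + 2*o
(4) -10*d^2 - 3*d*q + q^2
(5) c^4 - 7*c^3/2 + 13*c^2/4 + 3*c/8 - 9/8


(1) = (s + 2)*(s - 8*sqrt(2))*(s + sqrt(2)/2)*(s + 3*sqrt(2)/2)
(2) = sqrt(2)*t^3 + 9*t^2 + 12*sqrt(2)*t + 8
(3) = o*(o - 1)^2*(o + 2)
(4) = (-5*d + q)*(2*d + q)
(5) = (c - 3/2)^2*(c - 1)*(c + 1/2)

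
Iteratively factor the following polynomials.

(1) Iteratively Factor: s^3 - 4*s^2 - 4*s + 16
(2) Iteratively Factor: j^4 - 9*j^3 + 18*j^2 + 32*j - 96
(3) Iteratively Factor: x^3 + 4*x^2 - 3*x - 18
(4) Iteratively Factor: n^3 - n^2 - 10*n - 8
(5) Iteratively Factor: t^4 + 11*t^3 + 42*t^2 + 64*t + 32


(1) = (s + 2)*(s^2 - 6*s + 8) = (s - 4)*(s + 2)*(s - 2)
(2) = (j - 4)*(j^3 - 5*j^2 - 2*j + 24) = (j - 4)*(j + 2)*(j^2 - 7*j + 12) = (j - 4)*(j - 3)*(j + 2)*(j - 4)
(3) = (x - 2)*(x^2 + 6*x + 9) = (x - 2)*(x + 3)*(x + 3)
(4) = (n - 4)*(n^2 + 3*n + 2) = (n - 4)*(n + 1)*(n + 2)
(5) = (t + 2)*(t^3 + 9*t^2 + 24*t + 16) = (t + 2)*(t + 4)*(t^2 + 5*t + 4) = (t + 2)*(t + 4)^2*(t + 1)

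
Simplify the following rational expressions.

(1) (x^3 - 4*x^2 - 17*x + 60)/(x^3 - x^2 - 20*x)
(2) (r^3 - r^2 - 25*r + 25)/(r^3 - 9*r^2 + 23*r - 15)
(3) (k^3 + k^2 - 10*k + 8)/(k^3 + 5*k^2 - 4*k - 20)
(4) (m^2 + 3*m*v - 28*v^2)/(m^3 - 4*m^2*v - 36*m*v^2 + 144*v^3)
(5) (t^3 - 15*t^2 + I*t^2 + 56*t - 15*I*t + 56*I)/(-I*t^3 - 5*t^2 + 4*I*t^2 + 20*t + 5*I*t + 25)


(1) = (x - 3)/x
(2) = (r + 5)/(r - 3)
(3) = (k^2 + 3*k - 4)/(k^2 + 7*k + 10)
(4) = (-m - 7*v)/(-m^2 + 36*v^2)
(5) = (I*t^3 + t^2*(-1 - 15*I) + t*(15 + 56*I) - 56)/(t^3 + t^2*(-4 - 5*I) + t*(-5 + 20*I) + 25*I)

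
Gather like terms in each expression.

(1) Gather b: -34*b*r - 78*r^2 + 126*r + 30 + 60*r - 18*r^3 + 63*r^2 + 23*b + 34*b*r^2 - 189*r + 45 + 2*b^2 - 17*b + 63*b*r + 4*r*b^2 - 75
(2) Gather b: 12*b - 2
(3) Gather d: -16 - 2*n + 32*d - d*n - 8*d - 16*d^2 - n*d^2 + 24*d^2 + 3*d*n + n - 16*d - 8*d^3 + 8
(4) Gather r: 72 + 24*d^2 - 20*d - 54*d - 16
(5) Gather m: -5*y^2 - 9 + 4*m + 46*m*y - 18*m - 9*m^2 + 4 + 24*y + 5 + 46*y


(1) = b^2*(4*r + 2) + b*(34*r^2 + 29*r + 6) - 18*r^3 - 15*r^2 - 3*r
(2) = 12*b - 2
(3) = -8*d^3 + d^2*(8 - n) + d*(2*n + 8) - n - 8
(4) = 24*d^2 - 74*d + 56
(5) = -9*m^2 + m*(46*y - 14) - 5*y^2 + 70*y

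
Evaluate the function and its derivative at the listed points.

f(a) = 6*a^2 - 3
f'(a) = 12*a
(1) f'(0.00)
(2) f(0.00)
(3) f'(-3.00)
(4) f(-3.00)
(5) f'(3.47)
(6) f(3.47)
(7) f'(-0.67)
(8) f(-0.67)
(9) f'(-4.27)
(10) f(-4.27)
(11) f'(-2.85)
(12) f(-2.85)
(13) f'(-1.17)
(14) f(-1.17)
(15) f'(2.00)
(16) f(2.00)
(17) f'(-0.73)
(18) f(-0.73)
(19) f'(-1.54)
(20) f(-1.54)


(1) = 0.00
(2) = -3.00
(3) = -36.00
(4) = 51.00
(5) = 41.64
(6) = 69.25
(7) = -8.04
(8) = -0.31
(9) = -51.24
(10) = 106.40
(11) = -34.20
(12) = 45.73
(13) = -14.04
(14) = 5.21
(15) = 24.00
(16) = 21.00
(17) = -8.76
(18) = 0.20
(19) = -18.48
(20) = 11.23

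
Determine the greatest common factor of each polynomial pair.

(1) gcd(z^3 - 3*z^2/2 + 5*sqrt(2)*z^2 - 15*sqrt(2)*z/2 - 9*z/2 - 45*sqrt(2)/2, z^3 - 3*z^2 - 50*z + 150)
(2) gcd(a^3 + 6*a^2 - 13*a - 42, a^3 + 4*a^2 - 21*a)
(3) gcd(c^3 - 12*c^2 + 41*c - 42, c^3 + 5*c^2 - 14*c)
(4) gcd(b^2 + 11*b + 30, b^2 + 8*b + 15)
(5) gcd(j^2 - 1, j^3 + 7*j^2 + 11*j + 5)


(1) = z^2 + z*(-3 + 5*sqrt(2)) - 15*sqrt(2)
(2) = a^2 + 4*a - 21
(3) = c - 2
(4) = b + 5
(5) = j + 1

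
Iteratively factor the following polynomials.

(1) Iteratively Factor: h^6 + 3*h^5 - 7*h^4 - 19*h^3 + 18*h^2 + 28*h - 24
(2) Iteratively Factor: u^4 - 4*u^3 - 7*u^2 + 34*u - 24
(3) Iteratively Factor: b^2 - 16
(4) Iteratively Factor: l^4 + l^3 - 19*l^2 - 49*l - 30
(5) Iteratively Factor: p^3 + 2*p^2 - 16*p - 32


(1) = (h - 2)*(h^5 + 5*h^4 + 3*h^3 - 13*h^2 - 8*h + 12) = (h - 2)*(h + 3)*(h^4 + 2*h^3 - 3*h^2 - 4*h + 4) = (h - 2)*(h - 1)*(h + 3)*(h^3 + 3*h^2 - 4) = (h - 2)*(h - 1)^2*(h + 3)*(h^2 + 4*h + 4) = (h - 2)*(h - 1)^2*(h + 2)*(h + 3)*(h + 2)
(2) = (u - 4)*(u^3 - 7*u + 6) = (u - 4)*(u - 2)*(u^2 + 2*u - 3) = (u - 4)*(u - 2)*(u - 1)*(u + 3)
(3) = (b - 4)*(b + 4)
(4) = (l + 1)*(l^3 - 19*l - 30) = (l - 5)*(l + 1)*(l^2 + 5*l + 6) = (l - 5)*(l + 1)*(l + 2)*(l + 3)
(5) = (p + 2)*(p^2 - 16) = (p + 2)*(p + 4)*(p - 4)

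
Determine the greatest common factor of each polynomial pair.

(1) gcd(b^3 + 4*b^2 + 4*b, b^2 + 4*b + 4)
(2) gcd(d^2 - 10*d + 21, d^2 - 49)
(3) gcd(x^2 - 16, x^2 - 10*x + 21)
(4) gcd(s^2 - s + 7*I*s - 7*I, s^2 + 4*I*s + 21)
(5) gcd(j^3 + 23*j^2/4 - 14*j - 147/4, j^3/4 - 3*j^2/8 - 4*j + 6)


(1) = b^2 + 4*b + 4
(2) = d - 7
(3) = 1
(4) = gcd((s - 1)*(s + 7*I), (s - 3*I)*(s + 7*I)) = s + 7*I
(5) = gcd((j - 3)*(j + 7/4)*(j + 7), (j/4 + 1)*(j - 4)*(j - 3/2)) = 1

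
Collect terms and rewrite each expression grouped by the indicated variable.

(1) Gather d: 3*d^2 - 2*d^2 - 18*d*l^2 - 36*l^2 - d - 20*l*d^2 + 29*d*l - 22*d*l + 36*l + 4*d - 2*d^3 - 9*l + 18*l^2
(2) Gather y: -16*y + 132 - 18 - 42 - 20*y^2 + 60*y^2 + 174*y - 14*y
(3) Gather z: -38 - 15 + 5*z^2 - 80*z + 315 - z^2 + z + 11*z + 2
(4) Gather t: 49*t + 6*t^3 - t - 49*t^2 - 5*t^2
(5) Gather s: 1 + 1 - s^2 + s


(1) = -2*d^3 + d^2*(1 - 20*l) + d*(-18*l^2 + 7*l + 3) - 18*l^2 + 27*l
(2) = 40*y^2 + 144*y + 72
(3) = 4*z^2 - 68*z + 264
(4) = 6*t^3 - 54*t^2 + 48*t
(5) = -s^2 + s + 2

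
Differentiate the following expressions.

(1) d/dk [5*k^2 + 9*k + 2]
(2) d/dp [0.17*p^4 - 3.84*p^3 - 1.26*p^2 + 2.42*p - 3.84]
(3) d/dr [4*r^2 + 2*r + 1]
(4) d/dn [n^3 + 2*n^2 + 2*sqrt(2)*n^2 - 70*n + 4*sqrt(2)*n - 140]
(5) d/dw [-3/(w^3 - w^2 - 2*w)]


(1) = 10*k + 9
(2) = 0.68*p^3 - 11.52*p^2 - 2.52*p + 2.42
(3) = 8*r + 2
(4) = 3*n^2 + 4*n + 4*sqrt(2)*n - 70 + 4*sqrt(2)
(5) = 3*(3*w^2 - 2*w - 2)/(w^2*(-w^2 + w + 2)^2)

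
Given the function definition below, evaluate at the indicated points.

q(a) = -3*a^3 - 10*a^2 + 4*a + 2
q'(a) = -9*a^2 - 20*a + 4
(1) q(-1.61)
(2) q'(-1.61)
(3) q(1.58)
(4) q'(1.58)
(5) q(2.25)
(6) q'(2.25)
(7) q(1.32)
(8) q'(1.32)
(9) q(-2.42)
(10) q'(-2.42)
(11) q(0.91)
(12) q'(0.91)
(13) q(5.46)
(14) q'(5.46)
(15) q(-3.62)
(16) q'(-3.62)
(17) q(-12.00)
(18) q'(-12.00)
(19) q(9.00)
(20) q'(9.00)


(1) = -17.84
(2) = 12.87
(3) = -28.48
(4) = -50.07
(5) = -73.80
(6) = -86.56
(7) = -17.04
(8) = -38.08
(9) = -23.73
(10) = -0.31
(11) = -4.90
(12) = -21.65
(13) = -762.59
(14) = -373.50
(15) = -1.21
(16) = -41.54
(17) = 3698.00
(18) = -1052.00
(19) = -2959.00
(20) = -905.00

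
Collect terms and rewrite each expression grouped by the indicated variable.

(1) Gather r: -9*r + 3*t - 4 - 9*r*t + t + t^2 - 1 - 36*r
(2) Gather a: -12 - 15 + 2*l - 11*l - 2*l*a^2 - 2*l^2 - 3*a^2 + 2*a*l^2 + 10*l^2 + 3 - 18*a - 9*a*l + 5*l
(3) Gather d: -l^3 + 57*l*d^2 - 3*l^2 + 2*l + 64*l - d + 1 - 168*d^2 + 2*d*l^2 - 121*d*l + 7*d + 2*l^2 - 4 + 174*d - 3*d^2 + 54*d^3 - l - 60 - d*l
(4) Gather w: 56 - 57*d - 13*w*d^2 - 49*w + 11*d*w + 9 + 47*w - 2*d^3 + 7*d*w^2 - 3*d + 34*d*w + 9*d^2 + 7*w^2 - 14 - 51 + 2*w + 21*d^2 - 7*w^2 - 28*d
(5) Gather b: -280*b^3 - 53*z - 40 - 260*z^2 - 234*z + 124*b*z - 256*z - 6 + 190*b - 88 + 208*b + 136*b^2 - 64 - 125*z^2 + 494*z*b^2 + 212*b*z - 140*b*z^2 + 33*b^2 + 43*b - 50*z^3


(1) = r*(-9*t - 45) + t^2 + 4*t - 5
(2) = a^2*(-2*l - 3) + a*(2*l^2 - 9*l - 18) + 8*l^2 - 4*l - 24
(3) = 54*d^3 + d^2*(57*l - 171) + d*(2*l^2 - 122*l + 180) - l^3 - l^2 + 65*l - 63
(4) = -2*d^3 + 30*d^2 + 7*d*w^2 - 88*d + w*(-13*d^2 + 45*d)
(5) = -280*b^3 + b^2*(494*z + 169) + b*(-140*z^2 + 336*z + 441) - 50*z^3 - 385*z^2 - 543*z - 198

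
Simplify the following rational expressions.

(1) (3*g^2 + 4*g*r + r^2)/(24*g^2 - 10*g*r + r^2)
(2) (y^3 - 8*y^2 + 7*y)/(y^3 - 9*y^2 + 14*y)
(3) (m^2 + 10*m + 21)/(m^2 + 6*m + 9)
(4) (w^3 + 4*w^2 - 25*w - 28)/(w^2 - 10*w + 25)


(1) = (3*g^2 + 4*g*r + r^2)/(24*g^2 - 10*g*r + r^2)
(2) = (y - 1)/(y - 2)
(3) = (m + 7)/(m + 3)
(4) = (w^3 + 4*w^2 - 25*w - 28)/(w^2 - 10*w + 25)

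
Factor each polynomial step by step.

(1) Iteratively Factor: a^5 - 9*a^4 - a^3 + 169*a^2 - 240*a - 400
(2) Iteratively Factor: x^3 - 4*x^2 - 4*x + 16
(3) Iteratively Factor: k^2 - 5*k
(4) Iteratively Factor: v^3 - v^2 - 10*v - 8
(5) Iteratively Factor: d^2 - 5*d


(1) = (a + 4)*(a^4 - 13*a^3 + 51*a^2 - 35*a - 100) = (a - 5)*(a + 4)*(a^3 - 8*a^2 + 11*a + 20) = (a - 5)*(a - 4)*(a + 4)*(a^2 - 4*a - 5) = (a - 5)^2*(a - 4)*(a + 4)*(a + 1)
(2) = (x - 4)*(x^2 - 4) = (x - 4)*(x + 2)*(x - 2)
(3) = (k - 5)*(k)
(4) = (v + 1)*(v^2 - 2*v - 8) = (v + 1)*(v + 2)*(v - 4)
(5) = (d - 5)*(d)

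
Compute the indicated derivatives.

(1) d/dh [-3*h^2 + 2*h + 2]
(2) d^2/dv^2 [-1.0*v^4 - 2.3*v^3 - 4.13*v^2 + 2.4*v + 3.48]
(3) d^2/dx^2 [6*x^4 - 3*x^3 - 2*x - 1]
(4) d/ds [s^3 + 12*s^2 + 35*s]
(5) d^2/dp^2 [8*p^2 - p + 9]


(1) = 2 - 6*h
(2) = -12.0*v^2 - 13.8*v - 8.26
(3) = 18*x*(4*x - 1)
(4) = 3*s^2 + 24*s + 35
(5) = 16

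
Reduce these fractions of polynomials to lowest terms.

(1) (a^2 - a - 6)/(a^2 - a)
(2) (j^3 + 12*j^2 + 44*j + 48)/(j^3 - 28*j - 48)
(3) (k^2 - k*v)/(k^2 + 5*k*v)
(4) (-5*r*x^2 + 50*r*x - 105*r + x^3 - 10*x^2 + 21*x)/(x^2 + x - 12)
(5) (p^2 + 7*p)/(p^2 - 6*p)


(1) = (a^2 - a - 6)/(a^2 - a)
(2) = (j + 6)/(j - 6)
(3) = (k - v)/(k + 5*v)
(4) = (-5*r*x + 35*r + x^2 - 7*x)/(x + 4)
(5) = (p + 7)/(p - 6)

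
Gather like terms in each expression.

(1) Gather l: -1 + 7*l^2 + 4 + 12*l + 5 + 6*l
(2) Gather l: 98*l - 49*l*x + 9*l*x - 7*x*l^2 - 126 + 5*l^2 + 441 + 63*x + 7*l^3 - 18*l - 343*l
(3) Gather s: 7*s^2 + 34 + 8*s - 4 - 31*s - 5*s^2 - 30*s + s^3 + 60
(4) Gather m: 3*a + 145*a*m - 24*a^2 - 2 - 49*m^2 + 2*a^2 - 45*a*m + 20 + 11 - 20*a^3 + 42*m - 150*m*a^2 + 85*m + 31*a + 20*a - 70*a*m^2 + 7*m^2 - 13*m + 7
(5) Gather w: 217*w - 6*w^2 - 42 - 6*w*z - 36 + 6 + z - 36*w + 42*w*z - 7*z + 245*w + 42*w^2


(1) = 7*l^2 + 18*l + 8
(2) = 7*l^3 + l^2*(5 - 7*x) + l*(-40*x - 263) + 63*x + 315
(3) = s^3 + 2*s^2 - 53*s + 90
(4) = -20*a^3 - 22*a^2 + 54*a + m^2*(-70*a - 42) + m*(-150*a^2 + 100*a + 114) + 36
(5) = 36*w^2 + w*(36*z + 426) - 6*z - 72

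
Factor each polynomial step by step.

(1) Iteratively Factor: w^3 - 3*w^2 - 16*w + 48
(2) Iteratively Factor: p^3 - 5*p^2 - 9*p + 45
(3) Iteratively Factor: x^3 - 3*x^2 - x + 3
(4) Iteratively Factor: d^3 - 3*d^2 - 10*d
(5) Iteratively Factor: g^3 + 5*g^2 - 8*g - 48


(1) = (w - 3)*(w^2 - 16) = (w - 3)*(w + 4)*(w - 4)
(2) = (p + 3)*(p^2 - 8*p + 15) = (p - 3)*(p + 3)*(p - 5)
(3) = (x + 1)*(x^2 - 4*x + 3) = (x - 3)*(x + 1)*(x - 1)
(4) = (d)*(d^2 - 3*d - 10) = d*(d + 2)*(d - 5)
(5) = (g - 3)*(g^2 + 8*g + 16) = (g - 3)*(g + 4)*(g + 4)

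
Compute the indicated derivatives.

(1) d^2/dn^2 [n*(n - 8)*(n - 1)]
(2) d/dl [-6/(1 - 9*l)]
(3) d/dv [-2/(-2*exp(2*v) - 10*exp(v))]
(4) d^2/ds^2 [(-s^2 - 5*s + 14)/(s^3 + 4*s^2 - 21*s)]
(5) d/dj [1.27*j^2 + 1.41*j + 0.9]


(1) = 6*n - 18
(2) = -54/(9*l - 1)^2
(3) = (-2*exp(v) - 5)*exp(-v)/(exp(v) + 5)^2
(4) = 2*(-s^3 + 6*s^2 - 18*s + 18)/(s^3*(s^3 - 9*s^2 + 27*s - 27))
(5) = 2.54*j + 1.41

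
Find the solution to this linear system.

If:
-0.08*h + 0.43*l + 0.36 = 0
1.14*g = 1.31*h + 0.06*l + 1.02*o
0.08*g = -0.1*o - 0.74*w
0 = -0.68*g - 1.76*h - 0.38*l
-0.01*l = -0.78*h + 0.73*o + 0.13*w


Then:
g = 0.19
h = 0.10
l = -0.82
o = 0.13
w = -0.04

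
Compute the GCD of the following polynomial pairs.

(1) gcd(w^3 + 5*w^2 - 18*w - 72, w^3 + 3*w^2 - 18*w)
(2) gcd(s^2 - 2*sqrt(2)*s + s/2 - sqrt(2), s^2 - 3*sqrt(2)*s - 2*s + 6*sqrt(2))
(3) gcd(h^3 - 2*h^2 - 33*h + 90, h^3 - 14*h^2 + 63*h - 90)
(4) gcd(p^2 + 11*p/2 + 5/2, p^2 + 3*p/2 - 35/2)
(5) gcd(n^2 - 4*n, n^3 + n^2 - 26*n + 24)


(1) = gcd((w - 4)*(w + 3)*(w + 6), w*(w - 3)*(w + 6)) = w + 6
(2) = gcd((s + 1/2)*(s - 2*sqrt(2)), (s - 2)*(s - 3*sqrt(2))) = 1
(3) = gcd((h - 5)*(h - 3)*(h + 6), (h - 6)*(h - 5)*(h - 3)) = h^2 - 8*h + 15
(4) = p + 5
(5) = gcd(n*(n - 4), (n - 4)*(n - 1)*(n + 6)) = n - 4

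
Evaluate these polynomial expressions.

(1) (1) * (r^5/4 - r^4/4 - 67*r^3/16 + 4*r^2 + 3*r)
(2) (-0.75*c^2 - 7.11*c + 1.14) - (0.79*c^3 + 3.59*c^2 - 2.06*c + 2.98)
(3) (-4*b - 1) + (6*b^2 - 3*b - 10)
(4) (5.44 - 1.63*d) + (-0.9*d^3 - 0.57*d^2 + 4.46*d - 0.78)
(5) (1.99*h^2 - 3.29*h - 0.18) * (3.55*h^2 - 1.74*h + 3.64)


(1) = r^5/4 - r^4/4 - 67*r^3/16 + 4*r^2 + 3*r
(2) = -0.79*c^3 - 4.34*c^2 - 5.05*c - 1.84
(3) = 6*b^2 - 7*b - 11
(4) = -0.9*d^3 - 0.57*d^2 + 2.83*d + 4.66
(5) = 7.0645*h^4 - 15.1421*h^3 + 12.3292*h^2 - 11.6624*h - 0.6552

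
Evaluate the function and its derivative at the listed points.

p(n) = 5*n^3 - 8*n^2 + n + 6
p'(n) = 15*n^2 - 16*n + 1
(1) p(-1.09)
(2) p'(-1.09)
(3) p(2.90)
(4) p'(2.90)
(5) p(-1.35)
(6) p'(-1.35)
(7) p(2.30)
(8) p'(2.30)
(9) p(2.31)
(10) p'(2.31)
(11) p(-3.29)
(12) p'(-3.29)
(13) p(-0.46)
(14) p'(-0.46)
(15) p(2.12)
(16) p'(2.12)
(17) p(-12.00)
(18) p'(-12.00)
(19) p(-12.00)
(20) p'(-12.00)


(1) = -11.07
(2) = 36.26
(3) = 63.56
(4) = 80.75
(5) = -22.23
(6) = 49.94
(7) = 26.81
(8) = 43.55
(9) = 27.25
(10) = 44.08
(11) = -261.94
(12) = 216.00
(13) = 3.36
(14) = 11.53
(15) = 19.81
(16) = 34.50
(17) = -9798.00
(18) = 2353.00
(19) = -9798.00
(20) = 2353.00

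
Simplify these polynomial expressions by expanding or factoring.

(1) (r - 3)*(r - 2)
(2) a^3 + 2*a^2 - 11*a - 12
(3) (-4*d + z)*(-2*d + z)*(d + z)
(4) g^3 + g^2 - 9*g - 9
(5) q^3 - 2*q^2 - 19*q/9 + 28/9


(1) = r^2 - 5*r + 6
(2) = (a - 3)*(a + 1)*(a + 4)
(3) = 8*d^3 + 2*d^2*z - 5*d*z^2 + z^3
(4) = (g - 3)*(g + 1)*(g + 3)
(5) = (q - 7/3)*(q - 1)*(q + 4/3)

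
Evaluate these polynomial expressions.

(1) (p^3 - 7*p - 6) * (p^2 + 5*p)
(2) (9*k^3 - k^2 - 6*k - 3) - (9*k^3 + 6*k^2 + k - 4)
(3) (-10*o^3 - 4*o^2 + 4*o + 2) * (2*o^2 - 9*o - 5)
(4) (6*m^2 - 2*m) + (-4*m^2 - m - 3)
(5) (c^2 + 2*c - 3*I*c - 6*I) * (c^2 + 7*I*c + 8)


(1) = p^5 + 5*p^4 - 7*p^3 - 41*p^2 - 30*p
(2) = -7*k^2 - 7*k + 1
(3) = -20*o^5 + 82*o^4 + 94*o^3 - 12*o^2 - 38*o - 10
(4) = 2*m^2 - 3*m - 3
(5) = c^4 + 2*c^3 + 4*I*c^3 + 29*c^2 + 8*I*c^2 + 58*c - 24*I*c - 48*I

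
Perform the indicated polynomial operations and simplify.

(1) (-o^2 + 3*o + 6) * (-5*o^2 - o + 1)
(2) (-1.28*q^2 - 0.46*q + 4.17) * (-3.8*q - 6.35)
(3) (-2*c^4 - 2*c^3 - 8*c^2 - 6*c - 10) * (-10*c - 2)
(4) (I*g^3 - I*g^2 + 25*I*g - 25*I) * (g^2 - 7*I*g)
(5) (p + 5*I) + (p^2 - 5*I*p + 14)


(1) = 5*o^4 - 14*o^3 - 34*o^2 - 3*o + 6
(2) = 4.864*q^3 + 9.876*q^2 - 12.925*q - 26.4795
(3) = 20*c^5 + 24*c^4 + 84*c^3 + 76*c^2 + 112*c + 20
(4) = I*g^5 + 7*g^4 - I*g^4 - 7*g^3 + 25*I*g^3 + 175*g^2 - 25*I*g^2 - 175*g
(5) = p^2 + p - 5*I*p + 14 + 5*I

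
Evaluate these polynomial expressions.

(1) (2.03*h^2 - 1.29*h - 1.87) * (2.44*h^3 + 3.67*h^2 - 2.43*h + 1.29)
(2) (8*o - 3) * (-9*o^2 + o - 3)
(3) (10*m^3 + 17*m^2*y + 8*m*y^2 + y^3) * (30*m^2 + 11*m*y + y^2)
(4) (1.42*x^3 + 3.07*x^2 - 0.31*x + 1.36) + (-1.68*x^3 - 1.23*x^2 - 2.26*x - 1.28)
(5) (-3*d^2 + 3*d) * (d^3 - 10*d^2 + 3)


(1) = 4.9532*h^5 + 4.3025*h^4 - 14.23*h^3 - 1.1095*h^2 + 2.88*h - 2.4123
(2) = -72*o^3 + 35*o^2 - 27*o + 9
(3) = 300*m^5 + 620*m^4*y + 437*m^3*y^2 + 135*m^2*y^3 + 19*m*y^4 + y^5
(4) = -0.26*x^3 + 1.84*x^2 - 2.57*x + 0.08
(5) = -3*d^5 + 33*d^4 - 30*d^3 - 9*d^2 + 9*d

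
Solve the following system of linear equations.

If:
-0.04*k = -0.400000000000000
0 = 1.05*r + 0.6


Then:
k = 10.00
r = -0.57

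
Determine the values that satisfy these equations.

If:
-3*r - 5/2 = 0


Then:
r = -5/6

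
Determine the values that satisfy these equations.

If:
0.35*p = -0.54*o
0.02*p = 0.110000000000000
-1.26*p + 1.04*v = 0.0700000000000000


Then:
o = -3.56
p = 5.50
v = 6.73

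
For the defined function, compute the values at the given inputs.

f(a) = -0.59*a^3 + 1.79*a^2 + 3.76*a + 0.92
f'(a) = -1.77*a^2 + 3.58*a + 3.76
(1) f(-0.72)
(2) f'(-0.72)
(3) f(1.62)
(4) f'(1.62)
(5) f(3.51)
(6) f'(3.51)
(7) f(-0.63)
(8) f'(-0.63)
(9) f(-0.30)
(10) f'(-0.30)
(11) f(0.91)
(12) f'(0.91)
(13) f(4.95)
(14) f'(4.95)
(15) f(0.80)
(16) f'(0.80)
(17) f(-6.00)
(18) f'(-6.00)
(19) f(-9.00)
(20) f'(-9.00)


(1) = -0.64
(2) = 0.26
(3) = 9.20
(4) = 4.91
(5) = 10.66
(6) = -5.48
(7) = -0.59
(8) = 0.80
(9) = -0.03
(10) = 2.53
(11) = 5.38
(12) = 5.55
(13) = -8.17
(14) = -21.89
(15) = 4.77
(16) = 5.49
(17) = 170.24
(18) = -81.44
(19) = 542.18
(20) = -171.83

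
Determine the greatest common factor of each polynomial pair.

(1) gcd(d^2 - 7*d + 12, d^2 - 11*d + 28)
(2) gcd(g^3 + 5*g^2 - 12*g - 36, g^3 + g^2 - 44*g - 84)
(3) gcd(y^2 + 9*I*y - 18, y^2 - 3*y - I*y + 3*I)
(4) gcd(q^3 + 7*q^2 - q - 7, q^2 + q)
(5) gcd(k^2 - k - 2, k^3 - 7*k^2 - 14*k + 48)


(1) = gcd((d - 4)*(d - 3), (d - 7)*(d - 4)) = d - 4
(2) = gcd((g - 3)*(g + 2)*(g + 6), (g - 7)*(g + 2)*(g + 6)) = g^2 + 8*g + 12
(3) = 1
(4) = q + 1
(5) = k - 2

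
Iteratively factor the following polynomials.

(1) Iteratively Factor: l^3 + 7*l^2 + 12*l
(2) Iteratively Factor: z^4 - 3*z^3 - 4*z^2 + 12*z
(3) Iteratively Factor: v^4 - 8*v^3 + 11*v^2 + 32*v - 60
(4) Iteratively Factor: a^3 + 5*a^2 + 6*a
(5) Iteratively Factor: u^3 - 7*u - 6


(1) = (l + 4)*(l^2 + 3*l) = (l + 3)*(l + 4)*(l)
(2) = (z)*(z^3 - 3*z^2 - 4*z + 12) = z*(z - 3)*(z^2 - 4) = z*(z - 3)*(z + 2)*(z - 2)
(3) = (v + 2)*(v^3 - 10*v^2 + 31*v - 30) = (v - 2)*(v + 2)*(v^2 - 8*v + 15) = (v - 3)*(v - 2)*(v + 2)*(v - 5)
(4) = (a)*(a^2 + 5*a + 6) = a*(a + 2)*(a + 3)
(5) = (u + 1)*(u^2 - u - 6) = (u + 1)*(u + 2)*(u - 3)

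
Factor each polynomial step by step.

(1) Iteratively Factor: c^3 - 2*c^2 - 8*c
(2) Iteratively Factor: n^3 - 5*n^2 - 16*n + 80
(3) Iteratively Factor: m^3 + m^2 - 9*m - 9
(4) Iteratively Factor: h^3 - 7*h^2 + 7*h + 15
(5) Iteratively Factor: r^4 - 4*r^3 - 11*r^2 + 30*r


(1) = (c - 4)*(c^2 + 2*c) = (c - 4)*(c + 2)*(c)
(2) = (n - 4)*(n^2 - n - 20) = (n - 4)*(n + 4)*(n - 5)
(3) = (m - 3)*(m^2 + 4*m + 3) = (m - 3)*(m + 3)*(m + 1)
(4) = (h - 3)*(h^2 - 4*h - 5) = (h - 3)*(h + 1)*(h - 5)
(5) = (r)*(r^3 - 4*r^2 - 11*r + 30) = r*(r - 2)*(r^2 - 2*r - 15) = r*(r - 2)*(r + 3)*(r - 5)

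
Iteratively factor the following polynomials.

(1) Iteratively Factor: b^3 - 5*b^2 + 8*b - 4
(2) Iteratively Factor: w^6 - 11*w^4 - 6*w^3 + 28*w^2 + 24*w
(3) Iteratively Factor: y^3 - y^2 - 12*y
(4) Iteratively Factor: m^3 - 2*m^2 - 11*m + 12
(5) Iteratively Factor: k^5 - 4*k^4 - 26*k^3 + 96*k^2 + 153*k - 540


(1) = (b - 2)*(b^2 - 3*b + 2) = (b - 2)^2*(b - 1)
(2) = (w + 2)*(w^5 - 2*w^4 - 7*w^3 + 8*w^2 + 12*w) = (w + 1)*(w + 2)*(w^4 - 3*w^3 - 4*w^2 + 12*w) = (w - 2)*(w + 1)*(w + 2)*(w^3 - w^2 - 6*w) = w*(w - 2)*(w + 1)*(w + 2)*(w^2 - w - 6) = w*(w - 2)*(w + 1)*(w + 2)^2*(w - 3)
(3) = (y + 3)*(y^2 - 4*y) = (y - 4)*(y + 3)*(y)
(4) = (m + 3)*(m^2 - 5*m + 4) = (m - 4)*(m + 3)*(m - 1)
(5) = (k - 5)*(k^4 + k^3 - 21*k^2 - 9*k + 108) = (k - 5)*(k - 3)*(k^3 + 4*k^2 - 9*k - 36) = (k - 5)*(k - 3)*(k + 3)*(k^2 + k - 12) = (k - 5)*(k - 3)*(k + 3)*(k + 4)*(k - 3)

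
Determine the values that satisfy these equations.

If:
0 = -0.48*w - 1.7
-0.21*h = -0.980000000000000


Then:
h = 4.67
w = -3.54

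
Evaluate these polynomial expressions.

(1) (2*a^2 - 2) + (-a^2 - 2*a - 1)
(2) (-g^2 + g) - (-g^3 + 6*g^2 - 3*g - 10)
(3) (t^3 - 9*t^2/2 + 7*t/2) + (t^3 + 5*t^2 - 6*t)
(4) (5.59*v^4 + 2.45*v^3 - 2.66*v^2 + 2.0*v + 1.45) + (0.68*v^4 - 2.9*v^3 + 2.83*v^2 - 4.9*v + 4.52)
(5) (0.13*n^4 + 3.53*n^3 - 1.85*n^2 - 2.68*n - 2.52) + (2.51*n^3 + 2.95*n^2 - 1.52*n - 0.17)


(1) = a^2 - 2*a - 3
(2) = g^3 - 7*g^2 + 4*g + 10
(3) = 2*t^3 + t^2/2 - 5*t/2
(4) = 6.27*v^4 - 0.45*v^3 + 0.17*v^2 - 2.9*v + 5.97
(5) = 0.13*n^4 + 6.04*n^3 + 1.1*n^2 - 4.2*n - 2.69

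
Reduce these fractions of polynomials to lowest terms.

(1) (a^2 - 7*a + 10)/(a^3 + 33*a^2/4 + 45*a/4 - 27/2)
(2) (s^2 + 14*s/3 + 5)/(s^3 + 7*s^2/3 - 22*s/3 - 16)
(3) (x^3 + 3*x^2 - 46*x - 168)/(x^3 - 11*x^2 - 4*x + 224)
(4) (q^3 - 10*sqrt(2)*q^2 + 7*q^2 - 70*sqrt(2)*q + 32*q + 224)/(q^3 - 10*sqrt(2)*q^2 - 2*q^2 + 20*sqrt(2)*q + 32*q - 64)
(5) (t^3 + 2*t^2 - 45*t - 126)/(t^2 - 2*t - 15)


(1) = (4*a^2 - 28*a + 40)/(4*a^3 + 33*a^2 + 45*a - 54)
(2) = (3*s + 5)/(3*s^2 - 2*s - 16)
(3) = (x + 6)/(x - 8)
(4) = (q + 7)/(q - 2)
(5) = (t^2 - t - 42)/(t - 5)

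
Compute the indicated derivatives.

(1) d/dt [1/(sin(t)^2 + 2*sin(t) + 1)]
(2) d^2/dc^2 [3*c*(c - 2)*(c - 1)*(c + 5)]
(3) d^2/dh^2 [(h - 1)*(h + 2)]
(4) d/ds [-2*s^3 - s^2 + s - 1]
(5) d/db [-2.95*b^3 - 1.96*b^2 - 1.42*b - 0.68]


(1) = -2*cos(t)/(sin(t) + 1)^3
(2) = 36*c^2 + 36*c - 78
(3) = 2
(4) = -6*s^2 - 2*s + 1
(5) = -8.85*b^2 - 3.92*b - 1.42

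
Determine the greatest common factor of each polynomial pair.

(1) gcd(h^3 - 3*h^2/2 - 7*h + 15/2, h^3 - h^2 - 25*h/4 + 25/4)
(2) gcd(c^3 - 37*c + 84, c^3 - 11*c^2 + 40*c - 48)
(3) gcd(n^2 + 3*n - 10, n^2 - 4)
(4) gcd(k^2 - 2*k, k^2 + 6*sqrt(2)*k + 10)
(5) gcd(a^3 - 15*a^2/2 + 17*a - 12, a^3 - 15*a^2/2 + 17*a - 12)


(1) = gcd((h - 3)*(h - 1)*(h + 5/2), (h - 5/2)*(h - 1)*(h + 5/2)) = h^2 + 3*h/2 - 5/2
(2) = c^2 - 7*c + 12
(3) = gcd((n - 2)*(n + 5), (n - 2)*(n + 2)) = n - 2
(4) = 1
(5) = a^3 - 15*a^2/2 + 17*a - 12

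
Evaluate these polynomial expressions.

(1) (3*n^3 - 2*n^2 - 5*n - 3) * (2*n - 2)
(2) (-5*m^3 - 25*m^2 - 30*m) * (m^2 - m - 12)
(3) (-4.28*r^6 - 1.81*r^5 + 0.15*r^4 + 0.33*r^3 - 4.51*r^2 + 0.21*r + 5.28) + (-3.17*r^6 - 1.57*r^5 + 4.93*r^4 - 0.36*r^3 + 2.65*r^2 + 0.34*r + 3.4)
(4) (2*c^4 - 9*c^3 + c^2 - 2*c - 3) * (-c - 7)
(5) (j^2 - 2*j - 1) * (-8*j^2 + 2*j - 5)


(1) = 6*n^4 - 10*n^3 - 6*n^2 + 4*n + 6
(2) = -5*m^5 - 20*m^4 + 55*m^3 + 330*m^2 + 360*m
(3) = -7.45*r^6 - 3.38*r^5 + 5.08*r^4 - 0.03*r^3 - 1.86*r^2 + 0.55*r + 8.68
(4) = -2*c^5 - 5*c^4 + 62*c^3 - 5*c^2 + 17*c + 21
(5) = -8*j^4 + 18*j^3 - j^2 + 8*j + 5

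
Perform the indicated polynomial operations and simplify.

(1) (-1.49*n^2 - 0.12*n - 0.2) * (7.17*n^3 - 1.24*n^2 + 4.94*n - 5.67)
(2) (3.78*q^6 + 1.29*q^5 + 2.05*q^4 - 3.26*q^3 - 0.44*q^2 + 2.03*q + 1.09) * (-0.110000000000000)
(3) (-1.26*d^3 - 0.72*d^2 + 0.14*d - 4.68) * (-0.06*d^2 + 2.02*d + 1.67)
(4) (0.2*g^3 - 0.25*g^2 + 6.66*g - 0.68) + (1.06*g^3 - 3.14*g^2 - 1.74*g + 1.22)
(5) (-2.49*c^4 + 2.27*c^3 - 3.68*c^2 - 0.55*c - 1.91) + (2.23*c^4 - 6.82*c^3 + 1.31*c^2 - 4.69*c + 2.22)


(1) = -10.6833*n^5 + 0.9872*n^4 - 8.6458*n^3 + 8.1035*n^2 - 0.3076*n + 1.134
(2) = -0.4158*q^6 - 0.1419*q^5 - 0.2255*q^4 + 0.3586*q^3 + 0.0484*q^2 - 0.2233*q - 0.1199
(3) = 0.0756*d^5 - 2.502*d^4 - 3.567*d^3 - 0.6388*d^2 - 9.2198*d - 7.8156
(4) = 1.26*g^3 - 3.39*g^2 + 4.92*g + 0.54
(5) = -0.26*c^4 - 4.55*c^3 - 2.37*c^2 - 5.24*c + 0.31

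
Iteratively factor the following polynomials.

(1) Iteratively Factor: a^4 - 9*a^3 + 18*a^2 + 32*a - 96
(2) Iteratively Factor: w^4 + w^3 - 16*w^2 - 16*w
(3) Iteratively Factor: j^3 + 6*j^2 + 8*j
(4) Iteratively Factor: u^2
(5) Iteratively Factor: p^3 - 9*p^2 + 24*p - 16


(1) = (a - 4)*(a^3 - 5*a^2 - 2*a + 24) = (a - 4)*(a + 2)*(a^2 - 7*a + 12) = (a - 4)*(a - 3)*(a + 2)*(a - 4)
(2) = (w + 1)*(w^3 - 16*w) = (w - 4)*(w + 1)*(w^2 + 4*w) = (w - 4)*(w + 1)*(w + 4)*(w)
(3) = (j + 2)*(j^2 + 4*j) = (j + 2)*(j + 4)*(j)
(4) = (u)*(u)
(5) = (p - 1)*(p^2 - 8*p + 16) = (p - 4)*(p - 1)*(p - 4)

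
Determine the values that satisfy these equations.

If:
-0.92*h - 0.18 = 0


Then:
h = -0.20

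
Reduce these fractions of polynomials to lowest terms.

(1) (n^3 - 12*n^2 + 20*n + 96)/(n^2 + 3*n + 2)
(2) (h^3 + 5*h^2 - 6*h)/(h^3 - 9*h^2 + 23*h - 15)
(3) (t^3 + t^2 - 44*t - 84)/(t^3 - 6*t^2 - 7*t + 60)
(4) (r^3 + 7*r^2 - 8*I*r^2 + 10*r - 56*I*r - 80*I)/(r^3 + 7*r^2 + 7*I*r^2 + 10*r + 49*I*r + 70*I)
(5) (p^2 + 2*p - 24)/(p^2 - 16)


(1) = (n^2 - 14*n + 48)/(n + 1)
(2) = (h^2 + 6*h)/(h^2 - 8*h + 15)
(3) = (t^3 + t^2 - 44*t - 84)/(t^3 - 6*t^2 - 7*t + 60)
(4) = (r - 8*I)/(r + 7*I)
(5) = (p + 6)/(p + 4)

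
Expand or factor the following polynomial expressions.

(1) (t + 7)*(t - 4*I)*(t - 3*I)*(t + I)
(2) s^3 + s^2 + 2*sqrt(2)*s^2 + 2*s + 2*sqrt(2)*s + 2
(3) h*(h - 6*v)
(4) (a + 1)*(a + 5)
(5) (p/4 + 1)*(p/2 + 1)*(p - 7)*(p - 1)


(1) = t^4 + 7*t^3 - 6*I*t^3 - 5*t^2 - 42*I*t^2 - 35*t - 12*I*t - 84*I
(2) = (s + 1)*(s + sqrt(2))^2
(3) = h^2 - 6*h*v
(4) = a^2 + 6*a + 5
(5) = p^4/8 - p^3/4 - 33*p^2/8 - 11*p/4 + 7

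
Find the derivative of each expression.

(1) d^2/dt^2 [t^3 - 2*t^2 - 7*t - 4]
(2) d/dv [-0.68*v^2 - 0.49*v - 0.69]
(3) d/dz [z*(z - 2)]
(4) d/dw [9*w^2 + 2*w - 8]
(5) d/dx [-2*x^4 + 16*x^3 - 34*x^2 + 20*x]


(1) = 6*t - 4
(2) = -1.36*v - 0.49
(3) = 2*z - 2
(4) = 18*w + 2
(5) = -8*x^3 + 48*x^2 - 68*x + 20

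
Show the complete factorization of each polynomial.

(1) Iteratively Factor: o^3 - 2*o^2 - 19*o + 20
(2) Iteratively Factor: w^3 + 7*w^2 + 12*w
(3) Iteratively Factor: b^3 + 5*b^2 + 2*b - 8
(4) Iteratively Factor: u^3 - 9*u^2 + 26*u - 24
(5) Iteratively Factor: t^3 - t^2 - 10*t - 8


(1) = (o + 4)*(o^2 - 6*o + 5) = (o - 5)*(o + 4)*(o - 1)
(2) = (w + 4)*(w^2 + 3*w) = (w + 3)*(w + 4)*(w)
(3) = (b + 2)*(b^2 + 3*b - 4) = (b + 2)*(b + 4)*(b - 1)
(4) = (u - 3)*(u^2 - 6*u + 8) = (u - 4)*(u - 3)*(u - 2)
(5) = (t - 4)*(t^2 + 3*t + 2) = (t - 4)*(t + 1)*(t + 2)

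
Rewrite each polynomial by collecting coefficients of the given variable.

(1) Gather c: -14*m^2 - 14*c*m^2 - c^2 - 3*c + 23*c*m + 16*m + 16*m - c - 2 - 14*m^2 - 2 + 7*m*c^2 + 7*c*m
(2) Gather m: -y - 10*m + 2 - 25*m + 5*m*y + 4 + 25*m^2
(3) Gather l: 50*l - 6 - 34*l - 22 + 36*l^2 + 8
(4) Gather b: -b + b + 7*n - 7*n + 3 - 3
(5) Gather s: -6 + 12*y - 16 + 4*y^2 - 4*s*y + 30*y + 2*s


(1) = c^2*(7*m - 1) + c*(-14*m^2 + 30*m - 4) - 28*m^2 + 32*m - 4
(2) = 25*m^2 + m*(5*y - 35) - y + 6
(3) = 36*l^2 + 16*l - 20
(4) = 0
(5) = s*(2 - 4*y) + 4*y^2 + 42*y - 22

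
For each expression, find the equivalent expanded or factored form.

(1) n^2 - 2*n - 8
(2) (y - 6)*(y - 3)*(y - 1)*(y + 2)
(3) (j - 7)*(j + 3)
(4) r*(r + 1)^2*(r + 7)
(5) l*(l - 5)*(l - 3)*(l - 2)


(1) = (n - 4)*(n + 2)
(2) = y^4 - 8*y^3 + 7*y^2 + 36*y - 36
(3) = j^2 - 4*j - 21
(4) = r^4 + 9*r^3 + 15*r^2 + 7*r
(5) = l^4 - 10*l^3 + 31*l^2 - 30*l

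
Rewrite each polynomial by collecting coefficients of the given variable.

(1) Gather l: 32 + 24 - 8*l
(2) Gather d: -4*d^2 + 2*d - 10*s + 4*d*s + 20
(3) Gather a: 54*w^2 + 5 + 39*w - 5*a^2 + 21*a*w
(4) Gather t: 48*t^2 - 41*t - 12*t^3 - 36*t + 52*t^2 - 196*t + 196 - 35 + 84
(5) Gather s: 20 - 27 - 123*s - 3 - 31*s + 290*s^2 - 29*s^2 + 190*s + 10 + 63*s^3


(1) = 56 - 8*l
(2) = -4*d^2 + d*(4*s + 2) - 10*s + 20
(3) = -5*a^2 + 21*a*w + 54*w^2 + 39*w + 5
(4) = -12*t^3 + 100*t^2 - 273*t + 245
(5) = 63*s^3 + 261*s^2 + 36*s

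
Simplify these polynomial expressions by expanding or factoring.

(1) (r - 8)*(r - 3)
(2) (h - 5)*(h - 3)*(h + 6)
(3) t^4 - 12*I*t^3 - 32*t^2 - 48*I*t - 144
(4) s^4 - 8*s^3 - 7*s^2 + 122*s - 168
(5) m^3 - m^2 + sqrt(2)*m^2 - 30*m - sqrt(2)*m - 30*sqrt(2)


(1) = r^2 - 11*r + 24
(2) = h^3 - 2*h^2 - 33*h + 90
(3) = (t - 6*I)^2*(t - 2*I)*(t + 2*I)
(4) = (s - 7)*(s - 3)*(s - 2)*(s + 4)
(5) = (m - 6)*(m + 5)*(m + sqrt(2))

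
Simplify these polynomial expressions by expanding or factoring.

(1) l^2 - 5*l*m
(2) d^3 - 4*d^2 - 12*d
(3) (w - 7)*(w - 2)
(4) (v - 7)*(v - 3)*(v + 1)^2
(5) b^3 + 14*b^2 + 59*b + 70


(1) = l*(l - 5*m)
(2) = d*(d - 6)*(d + 2)
(3) = w^2 - 9*w + 14
(4) = v^4 - 8*v^3 + 2*v^2 + 32*v + 21
(5) = (b + 2)*(b + 5)*(b + 7)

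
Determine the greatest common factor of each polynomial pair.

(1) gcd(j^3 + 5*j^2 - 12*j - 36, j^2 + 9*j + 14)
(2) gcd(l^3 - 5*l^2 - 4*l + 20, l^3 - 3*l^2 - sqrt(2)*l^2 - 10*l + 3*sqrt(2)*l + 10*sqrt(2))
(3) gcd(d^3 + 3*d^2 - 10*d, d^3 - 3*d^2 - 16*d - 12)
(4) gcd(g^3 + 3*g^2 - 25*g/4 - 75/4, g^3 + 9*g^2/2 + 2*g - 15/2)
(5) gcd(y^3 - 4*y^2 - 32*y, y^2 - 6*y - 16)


(1) = gcd((j - 3)*(j + 2)*(j + 6), (j + 2)*(j + 7)) = j + 2
(2) = l^2 - 3*l - 10
(3) = gcd(d*(d - 2)*(d + 5), (d - 6)*(d + 1)*(d + 2)) = 1
(4) = g^2 + 11*g/2 + 15/2
(5) = y - 8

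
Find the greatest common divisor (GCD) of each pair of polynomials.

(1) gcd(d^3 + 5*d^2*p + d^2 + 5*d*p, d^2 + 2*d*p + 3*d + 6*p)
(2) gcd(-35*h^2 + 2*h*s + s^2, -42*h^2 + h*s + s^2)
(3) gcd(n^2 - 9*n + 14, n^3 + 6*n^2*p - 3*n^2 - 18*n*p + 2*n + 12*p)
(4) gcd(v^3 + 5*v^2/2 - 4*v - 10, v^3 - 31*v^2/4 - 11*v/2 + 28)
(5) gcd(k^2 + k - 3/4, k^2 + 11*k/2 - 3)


(1) = 1
(2) = gcd((-5*h + s)*(7*h + s), (-6*h + s)*(7*h + s)) = 7*h + s
(3) = gcd((n - 7)*(n - 2), (n - 2)*(n - 1)*(n + 6*p)) = n - 2
(4) = gcd((v - 2)*(v + 2)*(v + 5/2), (v - 8)*(v - 7/4)*(v + 2)) = v + 2
(5) = k - 1/2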